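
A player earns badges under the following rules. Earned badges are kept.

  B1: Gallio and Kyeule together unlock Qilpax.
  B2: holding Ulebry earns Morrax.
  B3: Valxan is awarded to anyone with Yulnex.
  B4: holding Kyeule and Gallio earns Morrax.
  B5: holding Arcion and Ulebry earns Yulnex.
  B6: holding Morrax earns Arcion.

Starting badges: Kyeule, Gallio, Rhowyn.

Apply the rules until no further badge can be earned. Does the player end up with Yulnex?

Yulnex would need Arcion and Ulebry (B5), but Ulebry is never earned.

No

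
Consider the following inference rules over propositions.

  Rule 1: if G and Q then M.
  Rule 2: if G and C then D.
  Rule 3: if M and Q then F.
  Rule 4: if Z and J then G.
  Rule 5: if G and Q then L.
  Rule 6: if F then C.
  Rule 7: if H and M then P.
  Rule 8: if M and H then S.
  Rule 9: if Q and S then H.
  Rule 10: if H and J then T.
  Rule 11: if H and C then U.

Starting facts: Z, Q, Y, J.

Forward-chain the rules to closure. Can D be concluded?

Z and J hold, so G follows (Rule 4).
G and Q hold, so M follows (Rule 1).
From M and Q, Rule 3 gives F.
From F, Rule 6 gives C.
From G and C, Rule 2 gives D.

Yes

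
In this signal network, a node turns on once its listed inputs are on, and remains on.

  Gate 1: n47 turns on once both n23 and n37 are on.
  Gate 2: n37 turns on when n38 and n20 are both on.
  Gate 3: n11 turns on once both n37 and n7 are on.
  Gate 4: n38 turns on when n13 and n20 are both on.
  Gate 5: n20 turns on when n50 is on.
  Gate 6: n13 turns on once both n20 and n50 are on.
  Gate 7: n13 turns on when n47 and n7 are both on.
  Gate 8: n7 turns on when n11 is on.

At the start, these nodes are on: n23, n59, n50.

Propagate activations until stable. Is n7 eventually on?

n7 would need n11 (Gate 8), but n11 never turns on.

No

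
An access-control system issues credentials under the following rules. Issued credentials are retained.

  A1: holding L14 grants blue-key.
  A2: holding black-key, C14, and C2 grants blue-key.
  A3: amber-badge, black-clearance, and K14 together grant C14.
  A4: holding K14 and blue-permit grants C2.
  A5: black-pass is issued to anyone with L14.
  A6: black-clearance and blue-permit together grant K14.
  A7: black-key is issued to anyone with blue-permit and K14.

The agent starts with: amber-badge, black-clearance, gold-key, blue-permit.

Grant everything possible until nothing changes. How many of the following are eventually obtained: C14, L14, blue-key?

2

Holding black-clearance and blue-permit grants K14 (A6).
Holding K14 and blue-permit grants C2 (A4).
Holding amber-badge, black-clearance, and K14 grants C14 (A3).
Holding blue-permit and K14 grants black-key (A7).
Holding black-key, C14, and C2 grants blue-key (A2).
C14: reached.
No rule produces L14, and it is not given.
blue-key: reached.
Reached: C14 and blue-key — 2 of the 3.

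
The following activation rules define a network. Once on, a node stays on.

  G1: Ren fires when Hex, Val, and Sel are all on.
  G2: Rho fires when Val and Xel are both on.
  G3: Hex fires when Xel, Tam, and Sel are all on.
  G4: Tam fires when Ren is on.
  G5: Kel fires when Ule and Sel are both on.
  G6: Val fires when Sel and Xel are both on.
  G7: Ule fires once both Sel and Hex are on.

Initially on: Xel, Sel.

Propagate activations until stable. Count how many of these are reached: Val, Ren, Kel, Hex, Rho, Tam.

Sel and Xel are on, so Val fires (G6).
G2: Val and Xel on → Rho on.
Val: reached.
Ren would need Hex, Val, and Sel (G1), but Hex never turns on.
Kel would need Ule and Sel (G5), but Ule never turns on.
Hex would need Xel, Tam, and Sel (G3), but Tam never turns on.
Rho: reached.
Tam would need Ren (G4), but Ren never turns on.
Reached: Val and Rho — 2 of the 6.

2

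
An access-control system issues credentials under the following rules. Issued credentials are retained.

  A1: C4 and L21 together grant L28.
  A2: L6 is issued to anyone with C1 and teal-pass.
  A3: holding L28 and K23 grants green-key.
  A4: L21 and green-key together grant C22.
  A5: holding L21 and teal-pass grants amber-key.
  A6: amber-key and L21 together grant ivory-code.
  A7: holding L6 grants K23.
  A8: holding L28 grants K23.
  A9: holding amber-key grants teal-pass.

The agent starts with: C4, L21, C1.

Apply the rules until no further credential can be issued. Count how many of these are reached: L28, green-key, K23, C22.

Holding C4 and L21 grants L28 (A1).
Holding L28 grants K23 (A8).
Holding L28 and K23 grants green-key (A3).
Holding L21 and green-key grants C22 (A4).
L28: reached.
green-key: reached.
K23: reached.
C22: reached.
All 4 are reached.

4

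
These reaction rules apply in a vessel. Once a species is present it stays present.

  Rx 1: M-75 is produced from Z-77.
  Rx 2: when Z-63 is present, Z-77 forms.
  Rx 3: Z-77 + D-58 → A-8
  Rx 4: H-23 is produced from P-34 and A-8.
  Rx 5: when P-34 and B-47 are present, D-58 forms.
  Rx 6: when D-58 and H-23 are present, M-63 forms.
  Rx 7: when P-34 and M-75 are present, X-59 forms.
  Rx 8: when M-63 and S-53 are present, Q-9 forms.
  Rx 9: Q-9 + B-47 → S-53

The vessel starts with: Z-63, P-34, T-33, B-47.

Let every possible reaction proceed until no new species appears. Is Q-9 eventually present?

Q-9 would need M-63 and S-53 (Rx 8), but S-53 never forms.

No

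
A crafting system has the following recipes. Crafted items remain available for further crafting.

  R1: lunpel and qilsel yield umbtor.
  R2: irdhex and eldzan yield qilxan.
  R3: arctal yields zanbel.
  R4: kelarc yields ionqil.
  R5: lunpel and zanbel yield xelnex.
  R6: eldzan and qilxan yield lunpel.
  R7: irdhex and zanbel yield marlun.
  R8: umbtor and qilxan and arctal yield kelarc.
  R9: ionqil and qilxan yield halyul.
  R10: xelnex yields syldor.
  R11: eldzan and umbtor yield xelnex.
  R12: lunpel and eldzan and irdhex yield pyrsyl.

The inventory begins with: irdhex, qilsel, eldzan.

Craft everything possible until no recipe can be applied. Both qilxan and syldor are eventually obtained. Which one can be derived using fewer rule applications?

qilxan

qilxan: irdhex and eldzan → qilxan (R2). [1 rule application]
syldor: irdhex and eldzan → qilxan (R2). eldzan and qilxan → lunpel (R6). Using R1, lunpel and qilsel make umbtor. eldzan and umbtor → xelnex (R11). Using R10, xelnex makes syldor. [5 rule applications]
qilxan needs fewer.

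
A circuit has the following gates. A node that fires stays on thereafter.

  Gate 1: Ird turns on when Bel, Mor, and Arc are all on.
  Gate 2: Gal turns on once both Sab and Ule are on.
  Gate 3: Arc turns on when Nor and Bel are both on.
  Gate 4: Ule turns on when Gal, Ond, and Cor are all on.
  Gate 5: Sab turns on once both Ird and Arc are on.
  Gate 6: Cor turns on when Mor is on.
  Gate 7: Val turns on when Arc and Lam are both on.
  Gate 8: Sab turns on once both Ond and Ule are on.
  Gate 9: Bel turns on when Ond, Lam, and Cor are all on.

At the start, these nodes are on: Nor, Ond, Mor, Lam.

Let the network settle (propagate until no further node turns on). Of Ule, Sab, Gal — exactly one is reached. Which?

Mor is on, so Cor turns on (Gate 6).
Gate 9: Ond, Lam, and Cor on → Bel on.
Nor and Bel are on, so Arc turns on (Gate 3).
Gate 1: Bel, Mor, and Arc on → Ird on.
Gate 5: Ird and Arc on → Sab on.
Ule would need Gal, Ond, and Cor (Gate 4), but Gal never turns on. Gal would need Sab and Ule (Gate 2), but Ule never turns on.

Sab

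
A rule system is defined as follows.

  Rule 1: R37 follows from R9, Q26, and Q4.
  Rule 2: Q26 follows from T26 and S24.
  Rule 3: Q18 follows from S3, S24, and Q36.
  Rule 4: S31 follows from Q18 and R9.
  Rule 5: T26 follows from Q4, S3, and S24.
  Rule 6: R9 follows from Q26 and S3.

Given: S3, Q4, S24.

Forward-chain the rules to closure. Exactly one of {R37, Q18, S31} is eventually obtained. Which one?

Q4, S3, and S24 hold, so T26 follows (Rule 5).
From T26 and S24, Rule 2 gives Q26.
From Q26 and S3, Rule 6 gives R9.
R9, Q26, and Q4 hold, so R37 follows (Rule 1).
S31 would need Q18 and R9 (Rule 4), but Q18 is never established. Q18 would need S3, S24, and Q36 (Rule 3), but Q36 is never established.

R37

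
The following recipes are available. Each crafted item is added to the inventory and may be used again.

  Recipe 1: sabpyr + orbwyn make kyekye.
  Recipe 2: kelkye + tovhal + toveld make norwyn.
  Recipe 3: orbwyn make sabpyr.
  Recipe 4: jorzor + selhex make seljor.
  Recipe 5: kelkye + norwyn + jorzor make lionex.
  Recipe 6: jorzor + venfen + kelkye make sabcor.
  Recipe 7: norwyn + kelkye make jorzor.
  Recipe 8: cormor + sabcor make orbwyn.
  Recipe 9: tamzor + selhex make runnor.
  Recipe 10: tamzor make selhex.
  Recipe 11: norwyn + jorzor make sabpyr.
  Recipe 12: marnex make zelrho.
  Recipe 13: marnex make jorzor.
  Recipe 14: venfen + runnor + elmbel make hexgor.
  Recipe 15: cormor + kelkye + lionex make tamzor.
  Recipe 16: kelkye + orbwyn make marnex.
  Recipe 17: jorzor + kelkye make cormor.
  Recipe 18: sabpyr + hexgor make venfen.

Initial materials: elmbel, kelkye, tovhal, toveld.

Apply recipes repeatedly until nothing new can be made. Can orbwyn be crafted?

orbwyn would need cormor and sabcor (Recipe 8), but sabcor is never obtained.

No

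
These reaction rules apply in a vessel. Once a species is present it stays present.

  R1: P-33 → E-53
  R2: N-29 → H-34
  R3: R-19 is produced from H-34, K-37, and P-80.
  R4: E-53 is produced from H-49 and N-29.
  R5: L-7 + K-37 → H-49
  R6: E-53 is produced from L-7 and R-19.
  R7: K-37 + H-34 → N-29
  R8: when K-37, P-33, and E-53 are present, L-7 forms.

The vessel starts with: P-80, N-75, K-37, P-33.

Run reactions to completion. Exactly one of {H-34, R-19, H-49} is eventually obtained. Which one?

P-33 present → E-53 forms (R1).
K-37, P-33, and E-53 present → L-7 forms (R8).
L-7 and K-37 present → H-49 forms (R5).
H-34 would need N-29 (R2), but N-29 never forms. R-19 would need H-34, K-37, and P-80 (R3), but H-34 never forms.

H-49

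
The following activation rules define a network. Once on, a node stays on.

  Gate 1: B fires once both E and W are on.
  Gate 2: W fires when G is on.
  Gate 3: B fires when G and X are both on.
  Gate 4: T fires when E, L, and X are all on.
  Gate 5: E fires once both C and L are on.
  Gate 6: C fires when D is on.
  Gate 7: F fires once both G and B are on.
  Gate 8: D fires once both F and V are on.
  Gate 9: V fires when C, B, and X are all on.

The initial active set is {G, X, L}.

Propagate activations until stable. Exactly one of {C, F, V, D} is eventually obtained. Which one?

Gate 3: G and X on → B on.
G and B are on, so F fires (Gate 7).
V would need C, B, and X (Gate 9), but C never turns on. D would need F and V (Gate 8), but V never turns on. C would need D (Gate 6), but D never turns on.

F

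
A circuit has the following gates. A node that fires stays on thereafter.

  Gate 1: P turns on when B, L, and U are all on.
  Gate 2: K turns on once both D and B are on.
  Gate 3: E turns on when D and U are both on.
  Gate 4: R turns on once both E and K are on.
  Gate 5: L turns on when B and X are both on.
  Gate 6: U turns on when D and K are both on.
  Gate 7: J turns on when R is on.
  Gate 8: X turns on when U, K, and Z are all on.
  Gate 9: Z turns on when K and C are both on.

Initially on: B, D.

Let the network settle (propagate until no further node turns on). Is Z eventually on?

No

Z would need K and C (Gate 9), but C never turns on.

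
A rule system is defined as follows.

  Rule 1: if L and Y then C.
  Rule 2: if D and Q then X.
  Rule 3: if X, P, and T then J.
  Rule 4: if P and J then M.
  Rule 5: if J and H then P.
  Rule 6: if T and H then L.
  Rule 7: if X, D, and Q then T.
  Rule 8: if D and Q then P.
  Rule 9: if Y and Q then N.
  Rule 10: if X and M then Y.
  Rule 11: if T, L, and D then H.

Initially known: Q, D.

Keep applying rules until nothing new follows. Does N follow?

From D and Q, Rule 8 gives P.
D and Q hold, so X follows (Rule 2).
X, D, and Q hold, so T follows (Rule 7).
From X, P, and T, Rule 3 gives J.
P and J hold, so M follows (Rule 4).
From X and M, Rule 10 gives Y.
Y and Q hold, so N follows (Rule 9).

Yes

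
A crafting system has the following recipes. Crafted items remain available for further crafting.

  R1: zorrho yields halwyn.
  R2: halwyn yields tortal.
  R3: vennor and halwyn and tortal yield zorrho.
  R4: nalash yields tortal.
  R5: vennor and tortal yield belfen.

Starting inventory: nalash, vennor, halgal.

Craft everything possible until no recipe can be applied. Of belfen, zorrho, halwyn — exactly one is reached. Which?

Using R4, nalash makes tortal.
Using R5, vennor and tortal make belfen.
halwyn would need zorrho (R1), but zorrho is never obtained. zorrho would need vennor, halwyn, and tortal (R3), but halwyn is never obtained.

belfen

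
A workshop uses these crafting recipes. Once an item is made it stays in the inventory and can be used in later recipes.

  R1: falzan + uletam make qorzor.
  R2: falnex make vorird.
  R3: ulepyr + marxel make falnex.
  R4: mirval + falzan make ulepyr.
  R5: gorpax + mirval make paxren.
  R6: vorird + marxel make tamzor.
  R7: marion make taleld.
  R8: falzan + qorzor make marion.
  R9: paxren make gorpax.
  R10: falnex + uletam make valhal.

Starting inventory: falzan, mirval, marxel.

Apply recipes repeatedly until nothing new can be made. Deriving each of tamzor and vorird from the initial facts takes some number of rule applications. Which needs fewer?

vorird

vorird: Using R4, mirval and falzan make ulepyr. Using R3, ulepyr and marxel make falnex. falnex → vorird (R2). [3 rule applications]
tamzor: mirval + falzan → ulepyr (R4). Using R3, ulepyr and marxel make falnex. Using R2, falnex makes vorird. Using R6, vorird and marxel make tamzor. [4 rule applications]
vorird needs fewer.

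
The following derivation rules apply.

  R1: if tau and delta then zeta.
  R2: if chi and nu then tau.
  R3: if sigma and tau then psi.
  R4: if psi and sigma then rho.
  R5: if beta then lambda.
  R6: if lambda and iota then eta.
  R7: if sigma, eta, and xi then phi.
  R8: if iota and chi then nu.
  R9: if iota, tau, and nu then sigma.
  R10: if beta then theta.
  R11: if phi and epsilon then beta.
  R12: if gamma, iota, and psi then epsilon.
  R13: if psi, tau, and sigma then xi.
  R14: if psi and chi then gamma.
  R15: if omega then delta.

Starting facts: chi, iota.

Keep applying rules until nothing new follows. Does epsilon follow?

Yes

From iota and chi, R8 gives nu.
chi and nu hold, so tau follows (R2).
From iota, tau, and nu, R9 gives sigma.
From sigma and tau, R3 gives psi.
psi and chi hold, so gamma follows (R14).
From gamma, iota, and psi, R12 gives epsilon.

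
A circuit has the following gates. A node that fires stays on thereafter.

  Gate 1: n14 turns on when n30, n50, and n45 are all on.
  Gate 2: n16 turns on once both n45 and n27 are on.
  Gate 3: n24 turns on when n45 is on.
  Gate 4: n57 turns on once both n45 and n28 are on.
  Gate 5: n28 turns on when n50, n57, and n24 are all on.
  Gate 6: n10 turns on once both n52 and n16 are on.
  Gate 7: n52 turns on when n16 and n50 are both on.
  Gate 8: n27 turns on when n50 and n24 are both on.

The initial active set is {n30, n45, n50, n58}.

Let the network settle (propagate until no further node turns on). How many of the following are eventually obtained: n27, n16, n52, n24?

n45 is on, so n24 turns on (Gate 3).
n50 and n24 are on, so n27 turns on (Gate 8).
Gate 2: n45 and n27 on → n16 on.
n16 and n50 are on, so n52 turns on (Gate 7).
n27: reached.
n16: reached.
n52: reached.
n24: reached.
All 4 are reached.

4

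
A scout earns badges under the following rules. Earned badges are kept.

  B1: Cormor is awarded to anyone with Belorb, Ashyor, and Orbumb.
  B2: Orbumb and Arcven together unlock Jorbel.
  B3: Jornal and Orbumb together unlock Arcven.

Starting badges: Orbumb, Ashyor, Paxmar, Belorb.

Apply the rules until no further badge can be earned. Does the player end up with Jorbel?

Jorbel would need Orbumb and Arcven (B2), but Arcven is never earned.

No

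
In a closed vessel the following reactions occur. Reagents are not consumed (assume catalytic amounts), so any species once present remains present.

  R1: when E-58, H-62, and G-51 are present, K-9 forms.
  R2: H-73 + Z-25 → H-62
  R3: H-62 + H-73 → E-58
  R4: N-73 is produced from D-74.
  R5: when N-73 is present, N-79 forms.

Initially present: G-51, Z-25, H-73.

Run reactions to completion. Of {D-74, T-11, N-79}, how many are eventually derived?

No rule produces D-74, and it is not given.
No rule produces T-11, and it is not given.
N-79 would need N-73 (R5), but N-73 never forms.
None of the 3 are reached.

0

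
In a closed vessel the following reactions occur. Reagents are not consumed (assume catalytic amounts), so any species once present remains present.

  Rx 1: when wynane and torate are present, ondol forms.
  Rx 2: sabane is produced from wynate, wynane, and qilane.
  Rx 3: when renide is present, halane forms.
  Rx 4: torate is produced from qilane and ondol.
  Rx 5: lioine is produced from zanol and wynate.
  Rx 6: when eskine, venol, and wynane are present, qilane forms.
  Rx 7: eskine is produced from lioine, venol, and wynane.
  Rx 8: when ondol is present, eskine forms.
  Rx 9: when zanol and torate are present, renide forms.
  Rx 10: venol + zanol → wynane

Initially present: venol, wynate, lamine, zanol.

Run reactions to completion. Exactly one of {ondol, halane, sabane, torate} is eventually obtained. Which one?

sabane

venol and zanol present → wynane forms (Rx 10).
zanol and wynate present → lioine forms (Rx 5).
lioine, venol, and wynane present → eskine forms (Rx 7).
eskine, venol, and wynane present → qilane forms (Rx 6).
wynate, wynane, and qilane present → sabane forms (Rx 2).
ondol would need wynane and torate (Rx 1), but torate never forms. halane would need renide (Rx 3), but renide never forms. torate would need qilane and ondol (Rx 4), but ondol never forms.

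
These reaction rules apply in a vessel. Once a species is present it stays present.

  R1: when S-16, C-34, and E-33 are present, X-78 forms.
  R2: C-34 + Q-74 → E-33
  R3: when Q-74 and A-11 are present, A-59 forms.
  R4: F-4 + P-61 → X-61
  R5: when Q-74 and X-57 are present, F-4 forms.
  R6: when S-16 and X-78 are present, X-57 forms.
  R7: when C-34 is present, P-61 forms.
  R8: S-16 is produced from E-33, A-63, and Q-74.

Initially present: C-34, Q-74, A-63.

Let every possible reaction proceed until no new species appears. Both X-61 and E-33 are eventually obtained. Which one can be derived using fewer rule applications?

E-33

E-33: C-34 and Q-74 present → E-33 forms (R2). [1 rule application]
X-61: C-34 present → P-61 forms (R7). C-34 and Q-74 present → E-33 forms (R2). E-33, A-63, and Q-74 present → S-16 forms (R8). S-16, C-34, and E-33 present → X-78 forms (R1). S-16 and X-78 present → X-57 forms (R6). Q-74 and X-57 present → F-4 forms (R5). F-4 and P-61 present → X-61 forms (R4). [7 rule applications]
E-33 needs fewer.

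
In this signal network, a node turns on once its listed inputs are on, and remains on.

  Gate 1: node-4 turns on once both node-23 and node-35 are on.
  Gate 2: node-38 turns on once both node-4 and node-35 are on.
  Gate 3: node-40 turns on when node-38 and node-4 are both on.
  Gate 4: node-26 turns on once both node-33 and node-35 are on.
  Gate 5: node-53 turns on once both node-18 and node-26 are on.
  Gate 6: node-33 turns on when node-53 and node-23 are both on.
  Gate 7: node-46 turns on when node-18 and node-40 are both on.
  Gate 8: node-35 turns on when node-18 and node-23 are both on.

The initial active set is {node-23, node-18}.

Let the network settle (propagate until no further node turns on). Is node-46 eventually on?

Gate 8: node-18 and node-23 on → node-35 on.
node-23 and node-35 are on, so node-4 turns on (Gate 1).
node-4 and node-35 are on, so node-38 turns on (Gate 2).
node-38 and node-4 are on, so node-40 turns on (Gate 3).
node-18 and node-40 are on, so node-46 turns on (Gate 7).

Yes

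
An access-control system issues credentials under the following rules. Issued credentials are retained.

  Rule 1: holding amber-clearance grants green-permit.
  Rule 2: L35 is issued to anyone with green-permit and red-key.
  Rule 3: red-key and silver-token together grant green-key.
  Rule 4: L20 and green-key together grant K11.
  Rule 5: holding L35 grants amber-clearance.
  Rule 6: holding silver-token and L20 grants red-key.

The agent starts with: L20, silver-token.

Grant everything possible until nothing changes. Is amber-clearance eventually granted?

amber-clearance would need L35 (Rule 5), but L35 is never granted.

No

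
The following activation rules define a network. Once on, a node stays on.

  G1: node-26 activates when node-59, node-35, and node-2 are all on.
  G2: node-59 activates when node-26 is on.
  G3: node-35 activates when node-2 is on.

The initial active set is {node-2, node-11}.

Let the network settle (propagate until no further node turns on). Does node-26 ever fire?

node-26 would need node-59, node-35, and node-2 (G1), but node-59 never turns on.

No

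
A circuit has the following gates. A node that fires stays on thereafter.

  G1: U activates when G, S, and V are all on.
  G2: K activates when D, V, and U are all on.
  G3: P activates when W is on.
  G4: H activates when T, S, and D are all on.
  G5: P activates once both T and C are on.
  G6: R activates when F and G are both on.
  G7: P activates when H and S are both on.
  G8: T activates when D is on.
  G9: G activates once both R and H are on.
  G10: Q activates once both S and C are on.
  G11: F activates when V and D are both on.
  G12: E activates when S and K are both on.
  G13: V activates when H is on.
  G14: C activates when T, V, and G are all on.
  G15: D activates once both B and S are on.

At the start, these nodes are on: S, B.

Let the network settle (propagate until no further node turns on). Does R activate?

No

R would need F and G (G6), but G never turns on.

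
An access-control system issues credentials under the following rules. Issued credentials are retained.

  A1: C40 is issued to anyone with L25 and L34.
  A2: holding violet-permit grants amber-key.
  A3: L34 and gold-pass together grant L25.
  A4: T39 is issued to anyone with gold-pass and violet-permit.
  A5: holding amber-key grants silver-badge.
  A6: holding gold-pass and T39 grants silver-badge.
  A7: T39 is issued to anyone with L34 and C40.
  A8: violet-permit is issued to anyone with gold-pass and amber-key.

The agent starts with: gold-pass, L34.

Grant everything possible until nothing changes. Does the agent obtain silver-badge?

Holding L34 and gold-pass grants L25 (A3).
Holding L25 and L34 grants C40 (A1).
Holding L34 and C40 grants T39 (A7).
Holding gold-pass and T39 grants silver-badge (A6).

Yes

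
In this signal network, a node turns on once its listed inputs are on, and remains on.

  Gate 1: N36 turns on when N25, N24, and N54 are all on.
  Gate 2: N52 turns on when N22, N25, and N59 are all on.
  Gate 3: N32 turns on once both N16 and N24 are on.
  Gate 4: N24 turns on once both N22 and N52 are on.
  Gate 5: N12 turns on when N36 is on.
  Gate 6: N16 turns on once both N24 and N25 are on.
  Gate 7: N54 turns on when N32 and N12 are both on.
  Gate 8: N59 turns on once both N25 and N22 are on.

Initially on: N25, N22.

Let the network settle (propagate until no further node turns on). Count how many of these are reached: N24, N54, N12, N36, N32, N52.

N25 and N22 are on, so N59 turns on (Gate 8).
N22, N25, and N59 are on, so N52 turns on (Gate 2).
N22 and N52 are on, so N24 turns on (Gate 4).
N24 and N25 are on, so N16 turns on (Gate 6).
Gate 3: N16 and N24 on → N32 on.
N24: reached.
N54 would need N32 and N12 (Gate 7), but N12 never turns on.
N12 would need N36 (Gate 5), but N36 never turns on.
N36 would need N25, N24, and N54 (Gate 1), but N54 never turns on.
N32: reached.
N52: reached.
Reached: N24, N32, and N52 — 3 of the 6.

3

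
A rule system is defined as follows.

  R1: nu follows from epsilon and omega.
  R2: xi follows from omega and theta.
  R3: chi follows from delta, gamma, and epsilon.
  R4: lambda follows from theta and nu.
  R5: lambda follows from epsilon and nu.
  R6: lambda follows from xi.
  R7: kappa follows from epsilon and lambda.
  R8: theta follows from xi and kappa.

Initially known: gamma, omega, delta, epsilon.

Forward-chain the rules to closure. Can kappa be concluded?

Yes

epsilon and omega hold, so nu follows (R1).
epsilon and nu hold, so lambda follows (R5).
From epsilon and lambda, R7 gives kappa.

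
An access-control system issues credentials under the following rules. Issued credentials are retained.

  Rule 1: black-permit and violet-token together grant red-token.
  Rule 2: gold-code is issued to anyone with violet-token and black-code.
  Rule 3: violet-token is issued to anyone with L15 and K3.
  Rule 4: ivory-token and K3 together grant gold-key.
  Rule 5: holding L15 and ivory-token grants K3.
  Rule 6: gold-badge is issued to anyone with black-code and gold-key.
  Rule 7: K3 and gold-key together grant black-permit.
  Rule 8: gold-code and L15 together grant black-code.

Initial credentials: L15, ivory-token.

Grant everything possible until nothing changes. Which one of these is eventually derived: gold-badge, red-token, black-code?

red-token

Holding L15 and ivory-token grants K3 (Rule 5).
Holding L15 and K3 grants violet-token (Rule 3).
Holding ivory-token and K3 grants gold-key (Rule 4).
Holding K3 and gold-key grants black-permit (Rule 7).
Holding black-permit and violet-token grants red-token (Rule 1).
black-code would need gold-code and L15 (Rule 8), but gold-code is never granted. gold-badge would need black-code and gold-key (Rule 6), but black-code is never granted.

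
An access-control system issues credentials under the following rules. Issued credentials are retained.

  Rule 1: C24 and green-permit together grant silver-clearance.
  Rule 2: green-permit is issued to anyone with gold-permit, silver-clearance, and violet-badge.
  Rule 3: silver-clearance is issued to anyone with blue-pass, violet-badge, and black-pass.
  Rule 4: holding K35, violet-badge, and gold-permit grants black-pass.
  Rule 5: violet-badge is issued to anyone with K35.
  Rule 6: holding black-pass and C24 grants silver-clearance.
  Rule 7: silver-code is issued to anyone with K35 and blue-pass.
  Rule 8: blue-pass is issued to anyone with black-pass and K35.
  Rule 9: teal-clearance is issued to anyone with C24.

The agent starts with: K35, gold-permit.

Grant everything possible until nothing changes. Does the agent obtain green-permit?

Yes

Holding K35 grants violet-badge (Rule 5).
Holding K35, violet-badge, and gold-permit grants black-pass (Rule 4).
Holding black-pass and K35 grants blue-pass (Rule 8).
Holding blue-pass, violet-badge, and black-pass grants silver-clearance (Rule 3).
Holding gold-permit, silver-clearance, and violet-badge grants green-permit (Rule 2).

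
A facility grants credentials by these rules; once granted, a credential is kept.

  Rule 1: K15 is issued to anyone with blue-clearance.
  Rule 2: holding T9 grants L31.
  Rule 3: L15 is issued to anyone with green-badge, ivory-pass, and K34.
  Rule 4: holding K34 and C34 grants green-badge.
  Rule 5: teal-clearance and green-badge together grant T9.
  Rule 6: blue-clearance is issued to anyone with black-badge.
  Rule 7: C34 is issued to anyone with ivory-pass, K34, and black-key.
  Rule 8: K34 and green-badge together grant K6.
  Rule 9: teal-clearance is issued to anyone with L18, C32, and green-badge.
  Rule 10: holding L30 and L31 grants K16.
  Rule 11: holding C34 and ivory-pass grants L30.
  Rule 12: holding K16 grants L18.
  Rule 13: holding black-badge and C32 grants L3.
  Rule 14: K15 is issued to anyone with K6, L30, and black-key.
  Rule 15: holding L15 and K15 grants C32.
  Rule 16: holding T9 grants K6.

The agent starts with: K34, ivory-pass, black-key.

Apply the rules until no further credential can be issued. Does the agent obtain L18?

No

L18 would need K16 (Rule 12), but K16 is never granted.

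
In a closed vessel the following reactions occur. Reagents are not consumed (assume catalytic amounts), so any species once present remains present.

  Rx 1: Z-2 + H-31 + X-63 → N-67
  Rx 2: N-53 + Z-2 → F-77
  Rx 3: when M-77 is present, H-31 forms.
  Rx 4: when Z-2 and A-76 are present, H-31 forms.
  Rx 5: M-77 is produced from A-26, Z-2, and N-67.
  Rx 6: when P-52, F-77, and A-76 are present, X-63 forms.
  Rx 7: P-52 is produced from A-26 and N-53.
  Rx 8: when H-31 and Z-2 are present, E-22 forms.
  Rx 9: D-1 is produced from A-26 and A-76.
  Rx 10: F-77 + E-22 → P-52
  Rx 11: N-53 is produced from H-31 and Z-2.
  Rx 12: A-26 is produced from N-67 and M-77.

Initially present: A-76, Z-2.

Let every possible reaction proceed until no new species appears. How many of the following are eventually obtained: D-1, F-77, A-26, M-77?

Z-2 and A-76 present → H-31 forms (Rx 4).
H-31 and Z-2 present → N-53 forms (Rx 11).
N-53 and Z-2 present → F-77 forms (Rx 2).
D-1 would need A-26 and A-76 (Rx 9), but A-26 never forms.
F-77: reached.
A-26 would need N-67 and M-77 (Rx 12), but M-77 never forms.
M-77 would need A-26, Z-2, and N-67 (Rx 5), but A-26 never forms.
Reached: F-77 — 1 of the 4.

1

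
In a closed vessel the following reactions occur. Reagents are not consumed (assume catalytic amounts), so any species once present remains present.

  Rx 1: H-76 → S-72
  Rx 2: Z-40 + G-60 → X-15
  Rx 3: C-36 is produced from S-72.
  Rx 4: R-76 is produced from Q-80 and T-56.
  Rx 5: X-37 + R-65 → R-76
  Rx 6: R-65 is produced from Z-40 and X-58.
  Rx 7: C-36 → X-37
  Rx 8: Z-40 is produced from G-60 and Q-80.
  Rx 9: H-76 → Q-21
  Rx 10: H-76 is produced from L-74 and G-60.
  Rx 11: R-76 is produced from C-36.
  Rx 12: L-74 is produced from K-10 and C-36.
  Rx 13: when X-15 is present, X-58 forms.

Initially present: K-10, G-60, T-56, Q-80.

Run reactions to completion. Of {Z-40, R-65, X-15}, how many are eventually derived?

3

G-60 and Q-80 present → Z-40 forms (Rx 8).
Z-40 and G-60 present → X-15 forms (Rx 2).
X-15 present → X-58 forms (Rx 13).
Z-40 and X-58 present → R-65 forms (Rx 6).
Z-40: reached.
R-65: reached.
X-15: reached.
All 3 are reached.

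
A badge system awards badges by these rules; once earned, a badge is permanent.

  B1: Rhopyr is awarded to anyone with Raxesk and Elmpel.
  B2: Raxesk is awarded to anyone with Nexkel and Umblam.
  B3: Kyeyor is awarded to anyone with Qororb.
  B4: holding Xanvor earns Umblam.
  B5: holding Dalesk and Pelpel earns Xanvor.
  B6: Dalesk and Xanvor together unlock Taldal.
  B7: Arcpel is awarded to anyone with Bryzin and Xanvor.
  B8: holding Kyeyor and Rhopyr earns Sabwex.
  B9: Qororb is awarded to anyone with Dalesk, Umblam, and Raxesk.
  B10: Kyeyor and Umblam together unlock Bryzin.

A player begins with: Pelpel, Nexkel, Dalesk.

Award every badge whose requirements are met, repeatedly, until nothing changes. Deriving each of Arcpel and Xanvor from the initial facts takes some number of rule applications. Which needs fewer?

Xanvor: With Dalesk and Pelpel, Xanvor is earned (B5). [1 rule application]
Arcpel: With Dalesk and Pelpel, Xanvor is earned (B5). With Xanvor, Umblam is earned (B4). With Nexkel and Umblam, Raxesk is earned (B2). With Dalesk, Umblam, and Raxesk, Qororb is earned (B9). With Qororb, Kyeyor is earned (B3). With Kyeyor and Umblam, Bryzin is earned (B10). With Bryzin and Xanvor, Arcpel is earned (B7). [7 rule applications]
Xanvor needs fewer.

Xanvor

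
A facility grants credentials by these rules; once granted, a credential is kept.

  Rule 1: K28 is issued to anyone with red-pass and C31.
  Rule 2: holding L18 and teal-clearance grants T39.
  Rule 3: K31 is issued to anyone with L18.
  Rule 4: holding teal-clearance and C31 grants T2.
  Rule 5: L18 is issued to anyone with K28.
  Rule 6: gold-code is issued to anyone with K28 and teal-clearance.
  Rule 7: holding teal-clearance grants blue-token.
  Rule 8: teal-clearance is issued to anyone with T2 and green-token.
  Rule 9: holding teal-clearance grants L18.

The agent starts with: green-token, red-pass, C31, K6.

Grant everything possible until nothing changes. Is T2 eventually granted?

No

T2 would need teal-clearance and C31 (Rule 4), but teal-clearance is never granted.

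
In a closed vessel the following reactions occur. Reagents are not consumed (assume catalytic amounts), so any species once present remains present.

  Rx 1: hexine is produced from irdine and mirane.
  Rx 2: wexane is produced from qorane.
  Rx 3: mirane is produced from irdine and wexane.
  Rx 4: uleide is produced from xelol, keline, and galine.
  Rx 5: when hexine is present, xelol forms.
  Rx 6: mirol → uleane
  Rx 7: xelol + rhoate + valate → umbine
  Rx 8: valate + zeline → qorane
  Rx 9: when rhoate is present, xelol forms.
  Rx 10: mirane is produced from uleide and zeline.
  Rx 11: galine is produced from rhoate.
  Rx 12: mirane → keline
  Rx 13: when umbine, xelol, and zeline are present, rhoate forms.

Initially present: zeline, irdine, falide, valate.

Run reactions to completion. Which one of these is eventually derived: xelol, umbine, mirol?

valate and zeline present → qorane forms (Rx 8).
qorane present → wexane forms (Rx 2).
irdine and wexane present → mirane forms (Rx 3).
irdine and mirane present → hexine forms (Rx 1).
hexine present → xelol forms (Rx 5).
No rule produces mirol, and it is not given. umbine would need xelol, rhoate, and valate (Rx 7), but rhoate never forms.

xelol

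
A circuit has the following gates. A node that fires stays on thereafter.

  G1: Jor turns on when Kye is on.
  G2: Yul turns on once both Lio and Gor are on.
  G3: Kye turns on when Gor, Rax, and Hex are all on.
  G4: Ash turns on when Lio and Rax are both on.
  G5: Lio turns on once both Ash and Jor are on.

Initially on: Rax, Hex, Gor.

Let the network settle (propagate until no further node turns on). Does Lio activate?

No

Lio would need Ash and Jor (G5), but Ash never turns on.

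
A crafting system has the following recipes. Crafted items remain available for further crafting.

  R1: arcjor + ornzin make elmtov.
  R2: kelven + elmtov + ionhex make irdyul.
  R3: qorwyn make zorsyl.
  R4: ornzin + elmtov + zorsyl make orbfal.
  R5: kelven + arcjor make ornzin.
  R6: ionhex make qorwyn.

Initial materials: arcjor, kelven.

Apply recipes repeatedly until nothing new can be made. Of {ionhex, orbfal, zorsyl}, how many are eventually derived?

0

No rule produces ionhex, and it is not given.
orbfal would need ornzin, elmtov, and zorsyl (R4), but zorsyl is never obtained.
zorsyl would need qorwyn (R3), but qorwyn is never obtained.
None of the 3 are reached.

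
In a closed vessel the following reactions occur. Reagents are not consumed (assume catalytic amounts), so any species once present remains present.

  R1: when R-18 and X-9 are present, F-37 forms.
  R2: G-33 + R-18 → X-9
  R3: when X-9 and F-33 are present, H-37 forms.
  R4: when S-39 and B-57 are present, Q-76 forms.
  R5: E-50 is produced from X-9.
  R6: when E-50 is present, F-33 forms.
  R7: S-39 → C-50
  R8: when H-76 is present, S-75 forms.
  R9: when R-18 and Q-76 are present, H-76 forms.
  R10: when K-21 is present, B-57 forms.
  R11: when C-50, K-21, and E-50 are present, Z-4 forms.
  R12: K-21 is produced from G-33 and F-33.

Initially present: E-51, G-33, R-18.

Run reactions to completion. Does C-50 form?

C-50 would need S-39 (R7), but S-39 never forms.

No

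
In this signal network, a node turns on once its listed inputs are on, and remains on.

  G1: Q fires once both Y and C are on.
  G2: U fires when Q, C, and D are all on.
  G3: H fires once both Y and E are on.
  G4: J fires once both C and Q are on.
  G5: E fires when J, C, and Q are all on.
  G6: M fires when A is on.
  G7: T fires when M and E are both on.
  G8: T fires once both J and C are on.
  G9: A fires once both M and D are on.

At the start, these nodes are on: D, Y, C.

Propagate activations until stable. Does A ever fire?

No

A would need M and D (G9), but M never turns on.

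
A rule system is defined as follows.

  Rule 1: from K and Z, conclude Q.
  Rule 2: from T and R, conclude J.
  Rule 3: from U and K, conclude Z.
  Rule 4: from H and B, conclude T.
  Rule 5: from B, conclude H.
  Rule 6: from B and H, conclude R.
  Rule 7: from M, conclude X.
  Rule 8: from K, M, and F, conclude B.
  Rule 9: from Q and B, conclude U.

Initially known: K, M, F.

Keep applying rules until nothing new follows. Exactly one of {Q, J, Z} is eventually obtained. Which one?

K, M, and F hold, so B follows (Rule 8).
From B, Rule 5 gives H.
H and B hold, so T follows (Rule 4).
From B and H, Rule 6 gives R.
T and R hold, so J follows (Rule 2).
Z would need U and K (Rule 3), but U is never established. Q would need K and Z (Rule 1), but Z is never established.

J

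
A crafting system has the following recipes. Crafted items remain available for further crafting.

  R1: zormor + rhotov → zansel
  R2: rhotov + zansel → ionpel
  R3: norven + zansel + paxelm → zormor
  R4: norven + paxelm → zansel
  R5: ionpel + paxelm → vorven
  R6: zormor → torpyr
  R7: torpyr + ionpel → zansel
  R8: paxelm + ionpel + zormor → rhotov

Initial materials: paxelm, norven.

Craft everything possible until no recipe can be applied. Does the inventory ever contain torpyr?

Yes

norven + paxelm → zansel (R4).
Using R3, norven, zansel, and paxelm make zormor.
zormor → torpyr (R6).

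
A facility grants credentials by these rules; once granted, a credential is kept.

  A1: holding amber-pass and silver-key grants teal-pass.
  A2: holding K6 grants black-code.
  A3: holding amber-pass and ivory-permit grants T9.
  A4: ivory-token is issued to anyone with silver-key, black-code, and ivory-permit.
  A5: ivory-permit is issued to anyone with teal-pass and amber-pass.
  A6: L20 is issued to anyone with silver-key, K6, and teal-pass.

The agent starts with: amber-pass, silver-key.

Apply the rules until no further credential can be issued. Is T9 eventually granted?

Yes

Holding amber-pass and silver-key grants teal-pass (A1).
Holding teal-pass and amber-pass grants ivory-permit (A5).
Holding amber-pass and ivory-permit grants T9 (A3).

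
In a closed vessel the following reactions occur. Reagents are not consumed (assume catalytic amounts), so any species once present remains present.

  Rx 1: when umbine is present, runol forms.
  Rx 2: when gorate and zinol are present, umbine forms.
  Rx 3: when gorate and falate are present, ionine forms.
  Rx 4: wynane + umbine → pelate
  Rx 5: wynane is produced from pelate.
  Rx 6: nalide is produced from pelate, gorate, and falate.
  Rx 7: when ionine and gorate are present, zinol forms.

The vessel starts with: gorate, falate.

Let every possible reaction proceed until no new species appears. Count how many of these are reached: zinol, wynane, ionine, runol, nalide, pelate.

3

gorate and falate present → ionine forms (Rx 3).
ionine and gorate present → zinol forms (Rx 7).
gorate and zinol present → umbine forms (Rx 2).
umbine present → runol forms (Rx 1).
zinol: reached.
wynane would need pelate (Rx 5), but pelate never forms.
ionine: reached.
runol: reached.
nalide would need pelate, gorate, and falate (Rx 6), but pelate never forms.
pelate would need wynane and umbine (Rx 4), but wynane never forms.
Reached: zinol, ionine, and runol — 3 of the 6.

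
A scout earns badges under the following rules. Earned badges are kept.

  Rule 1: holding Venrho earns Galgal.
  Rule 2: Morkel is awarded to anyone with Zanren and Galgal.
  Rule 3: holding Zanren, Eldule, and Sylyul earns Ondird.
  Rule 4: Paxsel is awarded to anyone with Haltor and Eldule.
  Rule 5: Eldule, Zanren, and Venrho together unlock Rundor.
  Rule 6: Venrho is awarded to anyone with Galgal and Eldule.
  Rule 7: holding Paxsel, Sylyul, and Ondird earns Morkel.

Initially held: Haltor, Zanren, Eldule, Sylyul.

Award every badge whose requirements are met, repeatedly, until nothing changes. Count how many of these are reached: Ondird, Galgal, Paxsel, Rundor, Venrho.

2

With Zanren, Eldule, and Sylyul, Ondird is earned (Rule 3).
With Haltor and Eldule, Paxsel is earned (Rule 4).
Ondird: reached.
Galgal would need Venrho (Rule 1), but Venrho is never earned.
Paxsel: reached.
Rundor would need Eldule, Zanren, and Venrho (Rule 5), but Venrho is never earned.
Venrho would need Galgal and Eldule (Rule 6), but Galgal is never earned.
Reached: Ondird and Paxsel — 2 of the 5.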